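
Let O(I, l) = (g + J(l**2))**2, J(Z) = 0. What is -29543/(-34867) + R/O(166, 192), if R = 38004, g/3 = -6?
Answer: 111221450/941409 ≈ 118.14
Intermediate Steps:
g = -18 (g = 3*(-6) = -18)
O(I, l) = 324 (O(I, l) = (-18 + 0)**2 = (-18)**2 = 324)
-29543/(-34867) + R/O(166, 192) = -29543/(-34867) + 38004/324 = -29543*(-1/34867) + 38004*(1/324) = 29543/34867 + 3167/27 = 111221450/941409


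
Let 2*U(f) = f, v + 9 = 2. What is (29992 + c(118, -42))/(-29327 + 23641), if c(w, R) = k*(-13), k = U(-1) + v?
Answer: -60179/11372 ≈ -5.2919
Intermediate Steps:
v = -7 (v = -9 + 2 = -7)
U(f) = f/2
k = -15/2 (k = (½)*(-1) - 7 = -½ - 7 = -15/2 ≈ -7.5000)
c(w, R) = 195/2 (c(w, R) = -15/2*(-13) = 195/2)
(29992 + c(118, -42))/(-29327 + 23641) = (29992 + 195/2)/(-29327 + 23641) = (60179/2)/(-5686) = (60179/2)*(-1/5686) = -60179/11372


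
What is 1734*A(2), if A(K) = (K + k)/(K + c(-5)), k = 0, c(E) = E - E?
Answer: 1734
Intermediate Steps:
c(E) = 0
A(K) = 1 (A(K) = (K + 0)/(K + 0) = K/K = 1)
1734*A(2) = 1734*1 = 1734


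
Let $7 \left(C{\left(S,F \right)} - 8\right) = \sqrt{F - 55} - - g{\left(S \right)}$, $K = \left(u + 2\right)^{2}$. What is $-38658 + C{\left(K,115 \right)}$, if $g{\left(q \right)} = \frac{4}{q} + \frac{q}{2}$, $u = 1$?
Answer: $- \frac{4869811}{126} + \frac{2 \sqrt{15}}{7} \approx -38648.0$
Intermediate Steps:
$K = 9$ ($K = \left(1 + 2\right)^{2} = 3^{2} = 9$)
$g{\left(q \right)} = \frac{q}{2} + \frac{4}{q}$ ($g{\left(q \right)} = \frac{4}{q} + q \frac{1}{2} = \frac{4}{q} + \frac{q}{2} = \frac{q}{2} + \frac{4}{q}$)
$C{\left(S,F \right)} = 8 + \frac{\sqrt{-55 + F}}{7} + \frac{S}{14} + \frac{4}{7 S}$ ($C{\left(S,F \right)} = 8 + \frac{\sqrt{F - 55} - - (\frac{S}{2} + \frac{4}{S})}{7} = 8 + \frac{\sqrt{-55 + F} - \left(- \frac{4}{S} - \frac{S}{2}\right)}{7} = 8 + \frac{\sqrt{-55 + F} + \left(\frac{S}{2} + \frac{4}{S}\right)}{7} = 8 + \frac{\sqrt{-55 + F} + \frac{S}{2} + \frac{4}{S}}{7} = 8 + \left(\frac{\sqrt{-55 + F}}{7} + \frac{S}{14} + \frac{4}{7 S}\right) = 8 + \frac{\sqrt{-55 + F}}{7} + \frac{S}{14} + \frac{4}{7 S}$)
$-38658 + C{\left(K,115 \right)} = -38658 + \left(8 + \frac{\sqrt{-55 + 115}}{7} + \frac{1}{14} \cdot 9 + \frac{4}{7 \cdot 9}\right) = -38658 + \left(8 + \frac{\sqrt{60}}{7} + \frac{9}{14} + \frac{4}{7} \cdot \frac{1}{9}\right) = -38658 + \left(8 + \frac{2 \sqrt{15}}{7} + \frac{9}{14} + \frac{4}{63}\right) = -38658 + \left(\frac{1097}{126} + \frac{2 \sqrt{15}}{7}\right) = - \frac{4869811}{126} + \frac{2 \sqrt{15}}{7}$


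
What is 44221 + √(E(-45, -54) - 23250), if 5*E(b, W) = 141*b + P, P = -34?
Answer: 44221 + I*√613145/5 ≈ 44221.0 + 156.61*I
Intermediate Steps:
E(b, W) = -34/5 + 141*b/5 (E(b, W) = (141*b - 34)/5 = (-34 + 141*b)/5 = -34/5 + 141*b/5)
44221 + √(E(-45, -54) - 23250) = 44221 + √((-34/5 + (141/5)*(-45)) - 23250) = 44221 + √((-34/5 - 1269) - 23250) = 44221 + √(-6379/5 - 23250) = 44221 + √(-122629/5) = 44221 + I*√613145/5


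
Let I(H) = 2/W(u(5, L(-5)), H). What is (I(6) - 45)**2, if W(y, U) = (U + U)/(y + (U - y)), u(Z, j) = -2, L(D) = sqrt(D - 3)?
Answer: 1936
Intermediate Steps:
L(D) = sqrt(-3 + D)
W(y, U) = 2 (W(y, U) = (2*U)/U = 2)
I(H) = 1 (I(H) = 2/2 = 2*(1/2) = 1)
(I(6) - 45)**2 = (1 - 45)**2 = (-44)**2 = 1936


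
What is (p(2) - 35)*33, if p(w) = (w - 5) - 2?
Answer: -1320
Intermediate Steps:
p(w) = -7 + w (p(w) = (-5 + w) - 2 = -7 + w)
(p(2) - 35)*33 = ((-7 + 2) - 35)*33 = (-5 - 35)*33 = -40*33 = -1320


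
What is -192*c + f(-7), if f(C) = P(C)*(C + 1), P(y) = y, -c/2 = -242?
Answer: -92886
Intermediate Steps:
c = 484 (c = -2*(-242) = 484)
f(C) = C*(1 + C) (f(C) = C*(C + 1) = C*(1 + C))
-192*c + f(-7) = -192*484 - 7*(1 - 7) = -92928 - 7*(-6) = -92928 + 42 = -92886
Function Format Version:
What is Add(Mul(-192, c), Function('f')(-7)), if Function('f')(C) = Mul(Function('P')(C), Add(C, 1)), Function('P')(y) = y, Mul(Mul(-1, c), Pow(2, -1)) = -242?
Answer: -92886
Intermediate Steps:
c = 484 (c = Mul(-2, -242) = 484)
Function('f')(C) = Mul(C, Add(1, C)) (Function('f')(C) = Mul(C, Add(C, 1)) = Mul(C, Add(1, C)))
Add(Mul(-192, c), Function('f')(-7)) = Add(Mul(-192, 484), Mul(-7, Add(1, -7))) = Add(-92928, Mul(-7, -6)) = Add(-92928, 42) = -92886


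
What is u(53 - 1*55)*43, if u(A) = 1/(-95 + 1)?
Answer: -43/94 ≈ -0.45745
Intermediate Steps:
u(A) = -1/94 (u(A) = 1/(-94) = -1/94)
u(53 - 1*55)*43 = -1/94*43 = -43/94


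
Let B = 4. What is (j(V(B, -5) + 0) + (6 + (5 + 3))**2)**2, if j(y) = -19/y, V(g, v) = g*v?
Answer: 15515721/400 ≈ 38789.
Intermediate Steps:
(j(V(B, -5) + 0) + (6 + (5 + 3))**2)**2 = (-19/(4*(-5) + 0) + (6 + (5 + 3))**2)**2 = (-19/(-20 + 0) + (6 + 8)**2)**2 = (-19/(-20) + 14**2)**2 = (-19*(-1/20) + 196)**2 = (19/20 + 196)**2 = (3939/20)**2 = 15515721/400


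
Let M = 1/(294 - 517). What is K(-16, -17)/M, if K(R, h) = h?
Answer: 3791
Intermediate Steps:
M = -1/223 (M = 1/(-223) = -1/223 ≈ -0.0044843)
K(-16, -17)/M = -17/(-1/223) = -17*(-223) = 3791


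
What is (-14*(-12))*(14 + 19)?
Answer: 5544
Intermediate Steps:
(-14*(-12))*(14 + 19) = 168*33 = 5544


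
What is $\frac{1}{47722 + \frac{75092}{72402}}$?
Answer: $\frac{36201}{1727621668} \approx 2.0954 \cdot 10^{-5}$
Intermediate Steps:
$\frac{1}{47722 + \frac{75092}{72402}} = \frac{1}{47722 + 75092 \cdot \frac{1}{72402}} = \frac{1}{47722 + \frac{37546}{36201}} = \frac{1}{\frac{1727621668}{36201}} = \frac{36201}{1727621668}$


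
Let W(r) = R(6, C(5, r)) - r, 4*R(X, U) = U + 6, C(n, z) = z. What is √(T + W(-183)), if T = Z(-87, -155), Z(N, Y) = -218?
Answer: I*√317/2 ≈ 8.9023*I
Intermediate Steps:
R(X, U) = 3/2 + U/4 (R(X, U) = (U + 6)/4 = (6 + U)/4 = 3/2 + U/4)
T = -218
W(r) = 3/2 - 3*r/4 (W(r) = (3/2 + r/4) - r = 3/2 - 3*r/4)
√(T + W(-183)) = √(-218 + (3/2 - ¾*(-183))) = √(-218 + (3/2 + 549/4)) = √(-218 + 555/4) = √(-317/4) = I*√317/2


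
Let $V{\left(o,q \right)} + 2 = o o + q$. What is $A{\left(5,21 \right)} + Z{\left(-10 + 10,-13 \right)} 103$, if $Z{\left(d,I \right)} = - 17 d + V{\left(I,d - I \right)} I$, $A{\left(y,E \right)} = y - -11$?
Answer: $-241004$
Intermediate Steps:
$A{\left(y,E \right)} = 11 + y$ ($A{\left(y,E \right)} = y + 11 = 11 + y$)
$V{\left(o,q \right)} = -2 + q + o^{2}$ ($V{\left(o,q \right)} = -2 + \left(o o + q\right) = -2 + \left(o^{2} + q\right) = -2 + \left(q + o^{2}\right) = -2 + q + o^{2}$)
$Z{\left(d,I \right)} = - 17 d + I \left(-2 + d + I^{2} - I\right)$ ($Z{\left(d,I \right)} = - 17 d + \left(-2 - \left(I - d\right) + I^{2}\right) I = - 17 d + \left(-2 + d + I^{2} - I\right) I = - 17 d + I \left(-2 + d + I^{2} - I\right)$)
$A{\left(5,21 \right)} + Z{\left(-10 + 10,-13 \right)} 103 = \left(11 + 5\right) + \left(- 17 \left(-10 + 10\right) - 13 \left(-2 + \left(-10 + 10\right) + \left(-13\right)^{2} - -13\right)\right) 103 = 16 + \left(\left(-17\right) 0 - 13 \left(-2 + 0 + 169 + 13\right)\right) 103 = 16 + \left(0 - 2340\right) 103 = 16 - 241020 = -241004$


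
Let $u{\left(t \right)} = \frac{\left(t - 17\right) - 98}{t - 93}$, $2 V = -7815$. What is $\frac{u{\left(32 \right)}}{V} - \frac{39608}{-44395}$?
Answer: $\frac{754974326}{846550497} \approx 0.89182$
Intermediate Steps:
$V = - \frac{7815}{2}$ ($V = \frac{1}{2} \left(-7815\right) = - \frac{7815}{2} \approx -3907.5$)
$u{\left(t \right)} = \frac{-115 + t}{-93 + t}$ ($u{\left(t \right)} = \frac{\left(-17 + t\right) - 98}{-93 + t} = \frac{-115 + t}{-93 + t}$)
$\frac{u{\left(32 \right)}}{V} - \frac{39608}{-44395} = \frac{\frac{1}{-93 + 32} \left(-115 + 32\right)}{- \frac{7815}{2}} - \frac{39608}{-44395} = \frac{1}{-61} \left(-83\right) \left(- \frac{2}{7815}\right) - - \frac{39608}{44395} = \left(- \frac{1}{61}\right) \left(-83\right) \left(- \frac{2}{7815}\right) + \frac{39608}{44395} = \frac{83}{61} \left(- \frac{2}{7815}\right) + \frac{39608}{44395} = - \frac{166}{476715} + \frac{39608}{44395} = \frac{754974326}{846550497}$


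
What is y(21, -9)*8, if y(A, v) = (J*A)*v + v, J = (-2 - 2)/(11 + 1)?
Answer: 432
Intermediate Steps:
J = -⅓ (J = -4/12 = -4*1/12 = -⅓ ≈ -0.33333)
y(A, v) = v - A*v/3 (y(A, v) = (-A/3)*v + v = -A*v/3 + v = v - A*v/3)
y(21, -9)*8 = ((⅓)*(-9)*(3 - 1*21))*8 = ((⅓)*(-9)*(3 - 21))*8 = ((⅓)*(-9)*(-18))*8 = 54*8 = 432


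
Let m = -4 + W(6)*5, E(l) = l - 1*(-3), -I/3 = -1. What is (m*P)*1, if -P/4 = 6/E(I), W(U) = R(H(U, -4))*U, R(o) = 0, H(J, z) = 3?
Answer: 16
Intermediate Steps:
I = 3 (I = -3*(-1) = 3)
E(l) = 3 + l (E(l) = l + 3 = 3 + l)
W(U) = 0 (W(U) = 0*U = 0)
m = -4 (m = -4 + 0*5 = -4 + 0 = -4)
P = -4 (P = -24/(3 + 3) = -24/6 = -4*1 = -4)
(m*P)*1 = -4*(-4)*1 = 16*1 = 16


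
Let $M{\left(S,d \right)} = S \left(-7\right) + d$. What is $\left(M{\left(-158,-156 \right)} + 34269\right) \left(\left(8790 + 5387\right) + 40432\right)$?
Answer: $1923274371$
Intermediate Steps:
$M{\left(S,d \right)} = d - 7 S$ ($M{\left(S,d \right)} = - 7 S + d = d - 7 S$)
$\left(M{\left(-158,-156 \right)} + 34269\right) \left(\left(8790 + 5387\right) + 40432\right) = \left(\left(-156 - -1106\right) + 34269\right) \left(\left(8790 + 5387\right) + 40432\right) = \left(\left(-156 + 1106\right) + 34269\right) \left(14177 + 40432\right) = \left(950 + 34269\right) 54609 = 35219 \cdot 54609 = 1923274371$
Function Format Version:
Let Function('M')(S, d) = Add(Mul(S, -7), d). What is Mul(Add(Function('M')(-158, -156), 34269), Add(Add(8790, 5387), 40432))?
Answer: 1923274371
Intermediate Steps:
Function('M')(S, d) = Add(d, Mul(-7, S)) (Function('M')(S, d) = Add(Mul(-7, S), d) = Add(d, Mul(-7, S)))
Mul(Add(Function('M')(-158, -156), 34269), Add(Add(8790, 5387), 40432)) = Mul(Add(Add(-156, Mul(-7, -158)), 34269), Add(Add(8790, 5387), 40432)) = Mul(Add(Add(-156, 1106), 34269), Add(14177, 40432)) = Mul(Add(950, 34269), 54609) = Mul(35219, 54609) = 1923274371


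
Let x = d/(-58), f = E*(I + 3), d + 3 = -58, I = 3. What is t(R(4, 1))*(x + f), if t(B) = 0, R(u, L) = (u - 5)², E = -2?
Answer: 0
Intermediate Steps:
d = -61 (d = -3 - 58 = -61)
R(u, L) = (-5 + u)²
f = -12 (f = -2*(3 + 3) = -2*6 = -12)
x = 61/58 (x = -61/(-58) = -61*(-1/58) = 61/58 ≈ 1.0517)
t(R(4, 1))*(x + f) = 0*(61/58 - 12) = 0*(-635/58) = 0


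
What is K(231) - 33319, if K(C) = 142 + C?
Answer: -32946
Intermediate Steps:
K(231) - 33319 = (142 + 231) - 33319 = 373 - 33319 = -32946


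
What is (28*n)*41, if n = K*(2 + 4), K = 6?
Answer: 41328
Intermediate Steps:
n = 36 (n = 6*(2 + 4) = 6*6 = 36)
(28*n)*41 = (28*36)*41 = 1008*41 = 41328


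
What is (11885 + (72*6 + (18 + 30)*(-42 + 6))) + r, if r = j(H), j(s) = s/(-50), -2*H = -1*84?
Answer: 264704/25 ≈ 10588.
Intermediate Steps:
H = 42 (H = -(-1)*84/2 = -½*(-84) = 42)
j(s) = -s/50 (j(s) = s*(-1/50) = -s/50)
r = -21/25 (r = -1/50*42 = -21/25 ≈ -0.84000)
(11885 + (72*6 + (18 + 30)*(-42 + 6))) + r = (11885 + (72*6 + (18 + 30)*(-42 + 6))) - 21/25 = (11885 + (432 + 48*(-36))) - 21/25 = (11885 + (432 - 1728)) - 21/25 = (11885 - 1296) - 21/25 = 10589 - 21/25 = 264704/25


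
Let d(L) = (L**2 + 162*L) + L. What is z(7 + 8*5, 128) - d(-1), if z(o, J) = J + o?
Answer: 337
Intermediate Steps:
d(L) = L**2 + 163*L
z(7 + 8*5, 128) - d(-1) = (128 + (7 + 8*5)) - (-1)*(163 - 1) = (128 + (7 + 40)) - (-1)*162 = (128 + 47) - 1*(-162) = 175 + 162 = 337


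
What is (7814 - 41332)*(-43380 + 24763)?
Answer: 624004606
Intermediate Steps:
(7814 - 41332)*(-43380 + 24763) = -33518*(-18617) = 624004606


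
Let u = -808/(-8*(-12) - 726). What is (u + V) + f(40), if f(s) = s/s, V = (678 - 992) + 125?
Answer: -58816/315 ≈ -186.72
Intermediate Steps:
V = -189 (V = -314 + 125 = -189)
u = 404/315 (u = -808/(96 - 726) = -808/(-630) = -808*(-1/630) = 404/315 ≈ 1.2825)
f(s) = 1
(u + V) + f(40) = (404/315 - 189) + 1 = -59131/315 + 1 = -58816/315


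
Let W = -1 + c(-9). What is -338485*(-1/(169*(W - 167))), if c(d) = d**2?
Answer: -338485/14703 ≈ -23.021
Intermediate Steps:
W = 80 (W = -1 + (-9)**2 = -1 + 81 = 80)
-338485*(-1/(169*(W - 167))) = -338485*(-1/(169*(80 - 167))) = -338485/((-87*(-169))) = -338485/14703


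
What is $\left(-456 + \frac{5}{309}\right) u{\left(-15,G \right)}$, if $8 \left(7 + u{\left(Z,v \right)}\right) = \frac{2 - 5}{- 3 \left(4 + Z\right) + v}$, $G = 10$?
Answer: $\frac{339707489}{106296} \approx 3195.9$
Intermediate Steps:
$u{\left(Z,v \right)} = -7 - \frac{3}{8 \left(-12 + v - 3 Z\right)}$ ($u{\left(Z,v \right)} = -7 + \frac{\left(2 - 5\right) \frac{1}{- 3 \left(4 + Z\right) + v}}{8} = -7 + \frac{\left(-3\right) \frac{1}{\left(-12 - 3 Z\right) + v}}{8} = -7 + \frac{\left(-3\right) \frac{1}{-12 + v - 3 Z}}{8} = -7 - \frac{3}{8 \left(-12 + v - 3 Z\right)}$)
$\left(-456 + \frac{5}{309}\right) u{\left(-15,G \right)} = \left(-456 + \frac{5}{309}\right) \frac{-669 - -2520 + 56 \cdot 10}{8 \left(12 - 10 + 3 \left(-15\right)\right)} = \left(-456 + 5 \cdot \frac{1}{309}\right) \frac{-669 + 2520 + 560}{8 \left(12 - 10 - 45\right)} = \left(-456 + \frac{5}{309}\right) \frac{1}{8} \frac{1}{-43} \cdot 2411 = - \frac{140899 \cdot \frac{1}{8} \left(- \frac{1}{43}\right) 2411}{309} = \left(- \frac{140899}{309}\right) \left(- \frac{2411}{344}\right) = \frac{339707489}{106296}$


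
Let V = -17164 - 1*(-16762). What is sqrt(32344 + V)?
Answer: sqrt(31942) ≈ 178.72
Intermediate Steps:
V = -402 (V = -17164 + 16762 = -402)
sqrt(32344 + V) = sqrt(32344 - 402) = sqrt(31942)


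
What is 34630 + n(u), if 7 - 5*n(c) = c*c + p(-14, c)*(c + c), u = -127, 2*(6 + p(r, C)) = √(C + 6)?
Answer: 155504/5 + 1397*I/5 ≈ 31101.0 + 279.4*I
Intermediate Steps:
p(r, C) = -6 + √(6 + C)/2 (p(r, C) = -6 + √(C + 6)/2 = -6 + √(6 + C)/2)
n(c) = 7/5 - c²/5 - 2*c*(-6 + √(6 + c)/2)/5 (n(c) = 7/5 - (c*c + (-6 + √(6 + c)/2)*(c + c))/5 = 7/5 - (c² + (-6 + √(6 + c)/2)*(2*c))/5 = 7/5 - (c² + 2*c*(-6 + √(6 + c)/2))/5 = 7/5 + (-c²/5 - 2*c*(-6 + √(6 + c)/2)/5) = 7/5 - c²/5 - 2*c*(-6 + √(6 + c)/2)/5)
34630 + n(u) = 34630 + (7/5 - ⅕*(-127)² - ⅕*(-127)*(-12 + √(6 - 127))) = 34630 + (7/5 - ⅕*16129 - ⅕*(-127)*(-12 + √(-121))) = 34630 + (7/5 - 16129/5 - ⅕*(-127)*(-12 + 11*I)) = 34630 + (7/5 - 16129/5 + (-1524/5 + 1397*I/5)) = 34630 + (-17646/5 + 1397*I/5) = 155504/5 + 1397*I/5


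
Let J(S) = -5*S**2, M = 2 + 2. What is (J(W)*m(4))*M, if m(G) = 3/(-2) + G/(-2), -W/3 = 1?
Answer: 630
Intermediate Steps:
W = -3 (W = -3*1 = -3)
m(G) = -3/2 - G/2 (m(G) = 3*(-1/2) + G*(-1/2) = -3/2 - G/2)
M = 4
(J(W)*m(4))*M = ((-5*(-3)**2)*(-3/2 - 1/2*4))*4 = ((-5*9)*(-3/2 - 2))*4 = -45*(-7/2)*4 = (315/2)*4 = 630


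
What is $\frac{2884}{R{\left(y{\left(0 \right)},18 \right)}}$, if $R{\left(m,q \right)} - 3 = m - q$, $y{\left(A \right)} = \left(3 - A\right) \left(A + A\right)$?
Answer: $- \frac{2884}{15} \approx -192.27$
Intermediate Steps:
$y{\left(A \right)} = 2 A \left(3 - A\right)$ ($y{\left(A \right)} = \left(3 - A\right) 2 A = 2 A \left(3 - A\right)$)
$R{\left(m,q \right)} = 3 + m - q$ ($R{\left(m,q \right)} = 3 + \left(m - q\right) = 3 + m - q$)
$\frac{2884}{R{\left(y{\left(0 \right)},18 \right)}} = \frac{2884}{3 + 2 \cdot 0 \left(3 - 0\right) - 18} = \frac{2884}{3 + 2 \cdot 0 \left(3 + 0\right) - 18} = \frac{2884}{3 + 2 \cdot 0 \cdot 3 - 18} = \frac{2884}{3 + 0 - 18} = \frac{2884}{-15} = 2884 \left(- \frac{1}{15}\right) = - \frac{2884}{15}$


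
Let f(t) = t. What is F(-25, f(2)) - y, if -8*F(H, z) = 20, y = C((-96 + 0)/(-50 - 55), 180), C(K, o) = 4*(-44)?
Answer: 347/2 ≈ 173.50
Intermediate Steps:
C(K, o) = -176
y = -176
F(H, z) = -5/2 (F(H, z) = -1/8*20 = -5/2)
F(-25, f(2)) - y = -5/2 - 1*(-176) = -5/2 + 176 = 347/2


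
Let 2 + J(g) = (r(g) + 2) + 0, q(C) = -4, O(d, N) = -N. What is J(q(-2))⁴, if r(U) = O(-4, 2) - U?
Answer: 16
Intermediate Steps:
r(U) = -2 - U (r(U) = -1*2 - U = -2 - U)
J(g) = -2 - g (J(g) = -2 + (((-2 - g) + 2) + 0) = -2 + (-g + 0) = -2 - g)
J(q(-2))⁴ = (-2 - 1*(-4))⁴ = (-2 + 4)⁴ = 2⁴ = 16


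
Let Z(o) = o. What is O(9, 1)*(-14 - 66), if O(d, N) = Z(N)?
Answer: -80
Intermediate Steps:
O(d, N) = N
O(9, 1)*(-14 - 66) = 1*(-14 - 66) = 1*(-80) = -80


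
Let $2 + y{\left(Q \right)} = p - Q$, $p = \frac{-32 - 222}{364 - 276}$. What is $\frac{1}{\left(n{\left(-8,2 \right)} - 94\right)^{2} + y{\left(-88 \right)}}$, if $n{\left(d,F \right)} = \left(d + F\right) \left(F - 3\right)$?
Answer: $\frac{44}{344393} \approx 0.00012776$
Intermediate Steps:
$n{\left(d,F \right)} = \left(-3 + F\right) \left(F + d\right)$ ($n{\left(d,F \right)} = \left(F + d\right) \left(-3 + F\right) = \left(-3 + F\right) \left(F + d\right)$)
$p = - \frac{127}{44}$ ($p = - \frac{254}{88} = \left(-254\right) \frac{1}{88} = - \frac{127}{44} \approx -2.8864$)
$y{\left(Q \right)} = - \frac{215}{44} - Q$ ($y{\left(Q \right)} = -2 - \left(\frac{127}{44} + Q\right) = - \frac{215}{44} - Q$)
$\frac{1}{\left(n{\left(-8,2 \right)} - 94\right)^{2} + y{\left(-88 \right)}} = \frac{1}{\left(\left(2^{2} - 6 - -24 + 2 \left(-8\right)\right) - 94\right)^{2} - - \frac{3657}{44}} = \frac{1}{\left(\left(4 - 6 + 24 - 16\right) - 94\right)^{2} + \left(- \frac{215}{44} + 88\right)} = \frac{1}{\left(6 - 94\right)^{2} + \frac{3657}{44}} = \frac{1}{\left(-88\right)^{2} + \frac{3657}{44}} = \frac{1}{7744 + \frac{3657}{44}} = \frac{1}{\frac{344393}{44}} = \frac{44}{344393}$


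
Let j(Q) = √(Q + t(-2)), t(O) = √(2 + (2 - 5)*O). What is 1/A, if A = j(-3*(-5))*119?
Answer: 1/(119*√(15 + 2*√2)) ≈ 0.0019902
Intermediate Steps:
t(O) = √(2 - 3*O)
j(Q) = √(Q + 2*√2) (j(Q) = √(Q + √(2 - 3*(-2))) = √(Q + √(2 + 6)) = √(Q + √8) = √(Q + 2*√2))
A = 119*√(15 + 2*√2) (A = √(-3*(-5) + 2*√2)*119 = √(15 + 2*√2)*119 = 119*√(15 + 2*√2) ≈ 502.46)
1/A = 1/(119*√(15 + 2*√2))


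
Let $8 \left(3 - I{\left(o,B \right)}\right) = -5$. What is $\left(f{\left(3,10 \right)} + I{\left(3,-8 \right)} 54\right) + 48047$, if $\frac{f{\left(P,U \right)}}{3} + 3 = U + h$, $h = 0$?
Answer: $\frac{193055}{4} \approx 48264.0$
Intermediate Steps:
$f{\left(P,U \right)} = -9 + 3 U$ ($f{\left(P,U \right)} = -9 + 3 \left(U + 0\right) = -9 + 3 U$)
$I{\left(o,B \right)} = \frac{29}{8}$ ($I{\left(o,B \right)} = 3 - - \frac{5}{8} = 3 + \frac{5}{8} = \frac{29}{8}$)
$\left(f{\left(3,10 \right)} + I{\left(3,-8 \right)} 54\right) + 48047 = \left(\left(-9 + 3 \cdot 10\right) + \frac{29}{8} \cdot 54\right) + 48047 = \left(\left(-9 + 30\right) + \frac{783}{4}\right) + 48047 = \left(21 + \frac{783}{4}\right) + 48047 = \frac{867}{4} + 48047 = \frac{193055}{4}$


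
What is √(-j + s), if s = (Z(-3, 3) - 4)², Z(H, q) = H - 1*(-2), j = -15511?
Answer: 4*√971 ≈ 124.64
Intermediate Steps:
Z(H, q) = 2 + H (Z(H, q) = H + 2 = 2 + H)
s = 25 (s = ((2 - 3) - 4)² = (-1 - 4)² = (-5)² = 25)
√(-j + s) = √(-1*(-15511) + 25) = √(15511 + 25) = √15536 = 4*√971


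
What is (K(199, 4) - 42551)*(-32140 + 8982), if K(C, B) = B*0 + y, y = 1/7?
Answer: 6897749248/7 ≈ 9.8539e+8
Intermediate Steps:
y = 1/7 ≈ 0.14286
K(C, B) = 1/7 (K(C, B) = B*0 + 1/7 = 0 + 1/7 = 1/7)
(K(199, 4) - 42551)*(-32140 + 8982) = (1/7 - 42551)*(-32140 + 8982) = -297856/7*(-23158) = 6897749248/7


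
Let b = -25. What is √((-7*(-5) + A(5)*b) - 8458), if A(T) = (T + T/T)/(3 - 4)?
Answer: I*√8273 ≈ 90.956*I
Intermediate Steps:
A(T) = -1 - T (A(T) = (T + 1)/(-1) = (1 + T)*(-1) = -1 - T)
√((-7*(-5) + A(5)*b) - 8458) = √((-7*(-5) + (-1 - 1*5)*(-25)) - 8458) = √((35 + (-1 - 5)*(-25)) - 8458) = √((35 - 6*(-25)) - 8458) = √((35 + 150) - 8458) = √(185 - 8458) = √(-8273) = I*√8273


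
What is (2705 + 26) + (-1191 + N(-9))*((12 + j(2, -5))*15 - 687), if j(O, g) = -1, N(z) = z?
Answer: 629131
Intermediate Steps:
(2705 + 26) + (-1191 + N(-9))*((12 + j(2, -5))*15 - 687) = (2705 + 26) + (-1191 - 9)*((12 - 1)*15 - 687) = 2731 - 1200*(11*15 - 687) = 2731 - 1200*(165 - 687) = 2731 - 1200*(-522) = 2731 + 626400 = 629131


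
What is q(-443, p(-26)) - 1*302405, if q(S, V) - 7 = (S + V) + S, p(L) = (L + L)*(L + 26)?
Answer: -303284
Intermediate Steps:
p(L) = 2*L*(26 + L) (p(L) = (2*L)*(26 + L) = 2*L*(26 + L))
q(S, V) = 7 + V + 2*S (q(S, V) = 7 + ((S + V) + S) = 7 + (V + 2*S) = 7 + V + 2*S)
q(-443, p(-26)) - 1*302405 = (7 + 2*(-26)*(26 - 26) + 2*(-443)) - 1*302405 = (7 + 2*(-26)*0 - 886) - 302405 = (7 + 0 - 886) - 302405 = -879 - 302405 = -303284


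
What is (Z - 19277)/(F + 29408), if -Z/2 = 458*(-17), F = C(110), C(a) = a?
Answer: -3705/29518 ≈ -0.12552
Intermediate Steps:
F = 110
Z = 15572 (Z = -916*(-17) = -2*(-7786) = 15572)
(Z - 19277)/(F + 29408) = (15572 - 19277)/(110 + 29408) = -3705/29518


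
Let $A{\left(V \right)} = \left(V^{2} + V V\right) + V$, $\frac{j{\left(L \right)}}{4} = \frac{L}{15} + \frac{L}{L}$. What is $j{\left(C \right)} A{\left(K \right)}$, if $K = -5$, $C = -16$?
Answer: $-12$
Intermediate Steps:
$j{\left(L \right)} = 4 + \frac{4 L}{15}$ ($j{\left(L \right)} = 4 \left(\frac{L}{15} + \frac{L}{L}\right) = 4 \left(L \frac{1}{15} + 1\right) = 4 \left(\frac{L}{15} + 1\right) = 4 \left(1 + \frac{L}{15}\right) = 4 + \frac{4 L}{15}$)
$A{\left(V \right)} = V + 2 V^{2}$ ($A{\left(V \right)} = \left(V^{2} + V^{2}\right) + V = 2 V^{2} + V = V + 2 V^{2}$)
$j{\left(C \right)} A{\left(K \right)} = \left(4 + \frac{4}{15} \left(-16\right)\right) \left(- 5 \left(1 + 2 \left(-5\right)\right)\right) = \left(4 - \frac{64}{15}\right) \left(- 5 \left(1 - 10\right)\right) = - \frac{4 \left(\left(-5\right) \left(-9\right)\right)}{15} = \left(- \frac{4}{15}\right) 45 = -12$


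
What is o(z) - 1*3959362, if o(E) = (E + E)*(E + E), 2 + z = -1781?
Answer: 8756994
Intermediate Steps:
z = -1783 (z = -2 - 1781 = -1783)
o(E) = 4*E² (o(E) = (2*E)*(2*E) = 4*E²)
o(z) - 1*3959362 = 4*(-1783)² - 1*3959362 = 4*3179089 - 3959362 = 12716356 - 3959362 = 8756994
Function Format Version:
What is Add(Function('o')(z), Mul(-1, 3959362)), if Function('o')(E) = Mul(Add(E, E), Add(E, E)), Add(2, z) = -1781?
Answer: 8756994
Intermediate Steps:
z = -1783 (z = Add(-2, -1781) = -1783)
Function('o')(E) = Mul(4, Pow(E, 2)) (Function('o')(E) = Mul(Mul(2, E), Mul(2, E)) = Mul(4, Pow(E, 2)))
Add(Function('o')(z), Mul(-1, 3959362)) = Add(Mul(4, Pow(-1783, 2)), Mul(-1, 3959362)) = Add(Mul(4, 3179089), -3959362) = Add(12716356, -3959362) = 8756994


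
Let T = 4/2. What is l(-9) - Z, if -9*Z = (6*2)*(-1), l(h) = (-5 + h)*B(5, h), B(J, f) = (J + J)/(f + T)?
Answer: 56/3 ≈ 18.667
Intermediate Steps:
T = 2 (T = 4*(1/2) = 2)
B(J, f) = 2*J/(2 + f) (B(J, f) = (J + J)/(f + 2) = (2*J)/(2 + f) = 2*J/(2 + f))
l(h) = 10*(-5 + h)/(2 + h) (l(h) = (-5 + h)*(2*5/(2 + h)) = (-5 + h)*(10/(2 + h)) = 10*(-5 + h)/(2 + h))
Z = 4/3 (Z = -6*2*(-1)/9 = -4*(-1)/3 = -1/9*(-12) = 4/3 ≈ 1.3333)
l(-9) - Z = 10*(-5 - 9)/(2 - 9) - 1*4/3 = 10*(-14)/(-7) - 4/3 = 10*(-1/7)*(-14) - 4/3 = 20 - 4/3 = 56/3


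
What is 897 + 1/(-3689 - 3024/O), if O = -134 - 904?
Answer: 572010448/637693 ≈ 897.00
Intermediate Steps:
O = -1038
897 + 1/(-3689 - 3024/O) = 897 + 1/(-3689 - 3024/(-1038)) = 897 + 1/(-3689 - 3024*(-1/1038)) = 897 + 1/(-3689 + 504/173) = 897 + 1/(-637693/173) = 897 - 173/637693 = 572010448/637693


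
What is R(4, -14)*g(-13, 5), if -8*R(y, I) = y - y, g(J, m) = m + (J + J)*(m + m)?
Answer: 0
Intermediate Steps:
g(J, m) = m + 4*J*m (g(J, m) = m + (2*J)*(2*m) = m + 4*J*m)
R(y, I) = 0 (R(y, I) = -(y - y)/8 = -⅛*0 = 0)
R(4, -14)*g(-13, 5) = 0*(5*(1 + 4*(-13))) = 0*(5*(1 - 52)) = 0*(5*(-51)) = 0*(-255) = 0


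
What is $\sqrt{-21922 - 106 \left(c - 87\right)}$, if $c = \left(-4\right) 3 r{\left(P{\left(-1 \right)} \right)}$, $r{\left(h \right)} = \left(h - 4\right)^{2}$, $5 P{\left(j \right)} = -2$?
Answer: $\frac{2 \sqrt{74537}}{5} \approx 109.21$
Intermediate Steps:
$P{\left(j \right)} = - \frac{2}{5}$ ($P{\left(j \right)} = \frac{1}{5} \left(-2\right) = - \frac{2}{5}$)
$r{\left(h \right)} = \left(-4 + h\right)^{2}$
$c = - \frac{5808}{25}$ ($c = \left(-4\right) 3 \left(-4 - \frac{2}{5}\right)^{2} = - 12 \left(- \frac{22}{5}\right)^{2} = \left(-12\right) \frac{484}{25} = - \frac{5808}{25} \approx -232.32$)
$\sqrt{-21922 - 106 \left(c - 87\right)} = \sqrt{-21922 - 106 \left(- \frac{5808}{25} - 87\right)} = \sqrt{-21922 - - \frac{846198}{25}} = \sqrt{-21922 + \frac{846198}{25}} = \sqrt{\frac{298148}{25}} = \frac{2 \sqrt{74537}}{5}$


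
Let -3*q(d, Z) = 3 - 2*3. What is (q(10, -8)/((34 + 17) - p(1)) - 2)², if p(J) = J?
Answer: 9801/2500 ≈ 3.9204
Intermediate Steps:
q(d, Z) = 1 (q(d, Z) = -(3 - 2*3)/3 = -(3 - 6)/3 = -⅓*(-3) = 1)
(q(10, -8)/((34 + 17) - p(1)) - 2)² = (1/((34 + 17) - 1*1) - 2)² = (1/(51 - 1) - 2)² = (1/50 - 2)² = (-99/50)² = 9801/2500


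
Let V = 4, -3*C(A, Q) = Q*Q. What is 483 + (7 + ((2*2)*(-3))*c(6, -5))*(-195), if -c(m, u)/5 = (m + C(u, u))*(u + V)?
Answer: -28182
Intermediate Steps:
C(A, Q) = -Q²/3 (C(A, Q) = -Q*Q/3 = -Q²/3)
c(m, u) = -5*(4 + u)*(m - u²/3) (c(m, u) = -5*(m - u²/3)*(u + 4) = -5*(m - u²/3)*(4 + u) = -5*(4 + u)*(m - u²/3))
483 + (7 + ((2*2)*(-3))*c(6, -5))*(-195) = 483 + (7 + ((2*2)*(-3))*(-20*6 + (5/3)*(-5)³ + (20/3)*(-5)² - 5*6*(-5)))*(-195) = 483 + (7 + (4*(-3))*(-120 + (5/3)*(-125) + (20/3)*25 + 150))*(-195) = 483 + (7 - 12*(-120 - 625/3 + 500/3 + 150))*(-195) = 483 + (7 - 12*(-35/3))*(-195) = 483 + (7 + 140)*(-195) = 483 + 147*(-195) = 483 - 28665 = -28182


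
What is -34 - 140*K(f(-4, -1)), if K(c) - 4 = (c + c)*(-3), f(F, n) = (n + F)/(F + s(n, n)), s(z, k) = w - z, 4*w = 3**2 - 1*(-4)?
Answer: -17394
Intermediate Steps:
w = 13/4 (w = (3**2 - 1*(-4))/4 = (9 + 4)/4 = (1/4)*13 = 13/4 ≈ 3.2500)
s(z, k) = 13/4 - z
f(F, n) = (F + n)/(13/4 + F - n) (f(F, n) = (n + F)/(F + (13/4 - n)) = (F + n)/(13/4 + F - n))
K(c) = 4 - 6*c (K(c) = 4 + (c + c)*(-3) = 4 + (2*c)*(-3) = 4 - 6*c)
-34 - 140*K(f(-4, -1)) = -34 - 140*(4 - 24*(-4 - 1)/(13 - 4*(-1) + 4*(-4))) = -34 - 140*(4 - 24*(-5)/(13 + 4 - 16)) = -34 - 140*(4 - 24*(-5)/1) = -34 - 140*(4 - 24*(-5)) = -34 - 140*(4 - 6*(-20)) = -34 - 140*(4 + 120) = -34 - 140*124 = -34 - 17360 = -17394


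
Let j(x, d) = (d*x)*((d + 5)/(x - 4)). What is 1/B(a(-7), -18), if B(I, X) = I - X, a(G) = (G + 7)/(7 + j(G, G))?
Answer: 1/18 ≈ 0.055556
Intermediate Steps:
j(x, d) = d*x*(5 + d)/(-4 + x) (j(x, d) = (d*x)*((5 + d)/(-4 + x)) = d*x*(5 + d)/(-4 + x))
a(G) = (7 + G)/(7 + G²*(5 + G)/(-4 + G)) (a(G) = (G + 7)/(7 + G*G*(5 + G)/(-4 + G)) = (7 + G)/(7 + G²*(5 + G)/(-4 + G)))
1/B(a(-7), -18) = 1/((-4 - 7)*(7 - 7)/(-28 + 7*(-7) + (-7)²*(5 - 7)) - 1*(-18)) = 1/(-11*0/(-28 - 49 + 49*(-2)) + 18) = 1/(-11*0/(-28 - 49 - 98) + 18) = 1/(-11*0/(-175) + 18) = 1/(-1/175*(-11)*0 + 18) = 1/(0 + 18) = 1/18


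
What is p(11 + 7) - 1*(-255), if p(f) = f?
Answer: 273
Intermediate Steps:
p(11 + 7) - 1*(-255) = (11 + 7) - 1*(-255) = 18 + 255 = 273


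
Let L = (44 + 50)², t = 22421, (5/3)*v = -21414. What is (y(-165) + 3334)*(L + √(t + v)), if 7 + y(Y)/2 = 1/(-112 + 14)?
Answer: 1437431644/49 + 162679*√239315/245 ≈ 2.9660e+7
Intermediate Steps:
v = -64242/5 (v = (⅗)*(-21414) = -64242/5 ≈ -12848.)
y(Y) = -687/49 (y(Y) = -14 + 2/(-112 + 14) = -14 + 2/(-98) = -14 + 2*(-1/98) = -14 - 1/49 = -687/49)
L = 8836 (L = 94² = 8836)
(y(-165) + 3334)*(L + √(t + v)) = (-687/49 + 3334)*(8836 + √(22421 - 64242/5)) = 162679*(8836 + √(47863/5))/49 = 162679*(8836 + √239315/5)/49 = 1437431644/49 + 162679*√239315/245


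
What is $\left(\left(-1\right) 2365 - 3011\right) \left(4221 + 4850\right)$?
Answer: $-48765696$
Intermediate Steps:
$\left(\left(-1\right) 2365 - 3011\right) \left(4221 + 4850\right) = \left(-2365 - 3011\right) 9071 = \left(-5376\right) 9071 = -48765696$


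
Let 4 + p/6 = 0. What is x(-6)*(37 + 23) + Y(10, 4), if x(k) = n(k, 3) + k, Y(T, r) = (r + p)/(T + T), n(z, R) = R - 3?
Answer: -361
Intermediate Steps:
p = -24 (p = -24 + 6*0 = -24 + 0 = -24)
n(z, R) = -3 + R
Y(T, r) = (-24 + r)/(2*T) (Y(T, r) = (r - 24)/(T + T) = (-24 + r)/((2*T)) = (-24 + r)*(1/(2*T)) = (-24 + r)/(2*T))
x(k) = k (x(k) = (-3 + 3) + k = 0 + k = k)
x(-6)*(37 + 23) + Y(10, 4) = -6*(37 + 23) + (1/2)*(-24 + 4)/10 = -6*60 + (1/2)*(1/10)*(-20) = -360 - 1 = -361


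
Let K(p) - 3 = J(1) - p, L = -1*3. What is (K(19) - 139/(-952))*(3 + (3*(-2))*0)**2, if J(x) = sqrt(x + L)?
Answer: -135837/952 + 9*I*sqrt(2) ≈ -142.69 + 12.728*I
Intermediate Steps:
L = -3
J(x) = sqrt(-3 + x) (J(x) = sqrt(x - 3) = sqrt(-3 + x))
K(p) = 3 - p + I*sqrt(2) (K(p) = 3 + (sqrt(-3 + 1) - p) = 3 + (sqrt(-2) - p) = 3 + (I*sqrt(2) - p) = 3 + (-p + I*sqrt(2)) = 3 - p + I*sqrt(2))
(K(19) - 139/(-952))*(3 + (3*(-2))*0)**2 = ((3 - 1*19 + I*sqrt(2)) - 139/(-952))*(3 + (3*(-2))*0)**2 = ((3 - 19 + I*sqrt(2)) - 139*(-1/952))*(3 - 6*0)**2 = ((-16 + I*sqrt(2)) + 139/952)*(3 + 0)**2 = (-15093/952 + I*sqrt(2))*3**2 = (-15093/952 + I*sqrt(2))*9 = -135837/952 + 9*I*sqrt(2)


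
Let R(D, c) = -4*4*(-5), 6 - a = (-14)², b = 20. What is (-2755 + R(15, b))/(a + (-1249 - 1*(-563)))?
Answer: 2675/876 ≈ 3.0537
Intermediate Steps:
a = -190 (a = 6 - 1*(-14)² = 6 - 1*196 = 6 - 196 = -190)
R(D, c) = 80 (R(D, c) = -16*(-5) = 80)
(-2755 + R(15, b))/(a + (-1249 - 1*(-563))) = (-2755 + 80)/(-190 + (-1249 - 1*(-563))) = -2675/(-190 + (-1249 + 563)) = -2675/(-190 - 686) = -2675/(-876) = -2675*(-1/876) = 2675/876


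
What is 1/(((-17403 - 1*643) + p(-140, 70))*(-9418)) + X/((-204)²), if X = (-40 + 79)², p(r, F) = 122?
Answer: 209769087/5739479888 ≈ 0.036548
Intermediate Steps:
X = 1521 (X = 39² = 1521)
1/(((-17403 - 1*643) + p(-140, 70))*(-9418)) + X/((-204)²) = 1/(((-17403 - 1*643) + 122)*(-9418)) + 1521/((-204)²) = -1/9418/((-17403 - 643) + 122) + 1521/41616 = -1/9418/(-18046 + 122) + 1521*(1/41616) = -1/9418/(-17924) + 169/4624 = -1/17924*(-1/9418) + 169/4624 = 1/168808232 + 169/4624 = 209769087/5739479888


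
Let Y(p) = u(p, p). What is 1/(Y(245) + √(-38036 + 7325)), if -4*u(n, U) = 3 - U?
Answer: 242/137485 - 4*I*√30711/137485 ≈ 0.0017602 - 0.0050986*I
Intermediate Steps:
u(n, U) = -¾ + U/4 (u(n, U) = -(3 - U)/4 = -¾ + U/4)
Y(p) = -¾ + p/4
1/(Y(245) + √(-38036 + 7325)) = 1/((-¾ + (¼)*245) + √(-38036 + 7325)) = 1/((-¾ + 245/4) + √(-30711)) = 1/(121/2 + I*√30711)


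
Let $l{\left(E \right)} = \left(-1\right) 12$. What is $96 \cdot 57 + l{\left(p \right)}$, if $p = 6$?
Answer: $5460$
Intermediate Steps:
$l{\left(E \right)} = -12$
$96 \cdot 57 + l{\left(p \right)} = 96 \cdot 57 - 12 = 5472 - 12 = 5460$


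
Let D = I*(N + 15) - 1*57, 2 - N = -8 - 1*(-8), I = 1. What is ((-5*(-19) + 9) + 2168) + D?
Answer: 2232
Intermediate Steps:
N = 2 (N = 2 - (-8 - 1*(-8)) = 2 - (-8 + 8) = 2 - 1*0 = 2 + 0 = 2)
D = -40 (D = 1*(2 + 15) - 1*57 = 1*17 - 57 = 17 - 57 = -40)
((-5*(-19) + 9) + 2168) + D = ((-5*(-19) + 9) + 2168) - 40 = ((95 + 9) + 2168) - 40 = (104 + 2168) - 40 = 2272 - 40 = 2232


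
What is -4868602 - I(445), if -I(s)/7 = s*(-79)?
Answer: -5114687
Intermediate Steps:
I(s) = 553*s (I(s) = -7*s*(-79) = -(-553)*s = 553*s)
-4868602 - I(445) = -4868602 - 553*445 = -4868602 - 1*246085 = -4868602 - 246085 = -5114687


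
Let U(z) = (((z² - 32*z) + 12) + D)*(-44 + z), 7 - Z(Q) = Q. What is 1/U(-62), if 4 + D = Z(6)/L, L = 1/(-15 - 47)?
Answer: -1/612044 ≈ -1.6339e-6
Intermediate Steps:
L = -1/62 (L = 1/(-62) = -1/62 ≈ -0.016129)
Z(Q) = 7 - Q
D = -66 (D = -4 + (7 - 1*6)/(-1/62) = -4 + (7 - 6)*(-62) = -4 + 1*(-62) = -4 - 62 = -66)
U(z) = (-44 + z)*(-54 + z² - 32*z) (U(z) = (((z² - 32*z) + 12) - 66)*(-44 + z) = ((12 + z² - 32*z) - 66)*(-44 + z) = (-54 + z² - 32*z)*(-44 + z) = (-44 + z)*(-54 + z² - 32*z))
1/U(-62) = 1/(2376 + (-62)³ - 76*(-62)² + 1354*(-62)) = 1/(2376 - 238328 - 76*3844 - 83948) = 1/(2376 - 238328 - 292144 - 83948) = 1/(-612044) = -1/612044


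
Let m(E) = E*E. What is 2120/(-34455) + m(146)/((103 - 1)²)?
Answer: 11873105/5974497 ≈ 1.9873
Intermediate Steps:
m(E) = E²
2120/(-34455) + m(146)/((103 - 1)²) = 2120/(-34455) + 146²/((103 - 1)²) = 2120*(-1/34455) + 21316/(102²) = -424/6891 + 21316/10404 = -424/6891 + 21316*(1/10404) = -424/6891 + 5329/2601 = 11873105/5974497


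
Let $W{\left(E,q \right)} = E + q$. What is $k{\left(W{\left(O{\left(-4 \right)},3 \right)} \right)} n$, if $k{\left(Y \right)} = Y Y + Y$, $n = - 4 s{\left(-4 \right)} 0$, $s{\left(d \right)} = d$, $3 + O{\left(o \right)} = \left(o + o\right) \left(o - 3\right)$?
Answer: $0$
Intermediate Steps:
$O{\left(o \right)} = -3 + 2 o \left(-3 + o\right)$ ($O{\left(o \right)} = -3 + \left(o + o\right) \left(o - 3\right) = -3 + 2 o \left(-3 + o\right)$)
$n = 0$ ($n = \left(-4\right) \left(-4\right) 0 = 16 \cdot 0 = 0$)
$k{\left(Y \right)} = Y + Y^{2}$ ($k{\left(Y \right)} = Y^{2} + Y = Y + Y^{2}$)
$k{\left(W{\left(O{\left(-4 \right)},3 \right)} \right)} n = \left(\left(-3 - -24 + 2 \left(-4\right)^{2}\right) + 3\right) \left(1 + \left(\left(-3 - -24 + 2 \left(-4\right)^{2}\right) + 3\right)\right) 0 = \left(\left(-3 + 24 + 2 \cdot 16\right) + 3\right) \left(1 + \left(\left(-3 + 24 + 2 \cdot 16\right) + 3\right)\right) 0 = \left(\left(-3 + 24 + 32\right) + 3\right) \left(1 + \left(\left(-3 + 24 + 32\right) + 3\right)\right) 0 = \left(53 + 3\right) \left(1 + \left(53 + 3\right)\right) 0 = 56 \left(1 + 56\right) 0 = 56 \cdot 57 \cdot 0 = 3192 \cdot 0 = 0$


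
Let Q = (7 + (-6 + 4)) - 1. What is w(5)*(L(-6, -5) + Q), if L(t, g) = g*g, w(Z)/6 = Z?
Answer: 870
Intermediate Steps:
w(Z) = 6*Z
L(t, g) = g²
Q = 4 (Q = (7 - 2) - 1 = 5 - 1 = 4)
w(5)*(L(-6, -5) + Q) = (6*5)*((-5)² + 4) = 30*(25 + 4) = 30*29 = 870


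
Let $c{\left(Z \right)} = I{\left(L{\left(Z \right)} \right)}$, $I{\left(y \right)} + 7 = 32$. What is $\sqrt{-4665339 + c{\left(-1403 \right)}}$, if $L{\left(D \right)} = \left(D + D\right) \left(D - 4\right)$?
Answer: $i \sqrt{4665314} \approx 2159.9 i$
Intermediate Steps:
$L{\left(D \right)} = 2 D \left(-4 + D\right)$
$I{\left(y \right)} = 25$ ($I{\left(y \right)} = -7 + 32 = 25$)
$c{\left(Z \right)} = 25$
$\sqrt{-4665339 + c{\left(-1403 \right)}} = \sqrt{-4665339 + 25} = \sqrt{-4665314} = i \sqrt{4665314}$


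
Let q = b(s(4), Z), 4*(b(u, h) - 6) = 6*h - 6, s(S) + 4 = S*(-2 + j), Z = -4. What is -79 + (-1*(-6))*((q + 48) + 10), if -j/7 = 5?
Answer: 260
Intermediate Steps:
j = -35 (j = -7*5 = -35)
s(S) = -4 - 37*S (s(S) = -4 + S*(-2 - 35) = -4 + S*(-37) = -4 - 37*S)
b(u, h) = 9/2 + 3*h/2 (b(u, h) = 6 + (6*h - 6)/4 = 6 + (-6 + 6*h)/4 = 6 + (-3/2 + 3*h/2) = 9/2 + 3*h/2)
q = -3/2 (q = 9/2 + (3/2)*(-4) = 9/2 - 6 = -3/2 ≈ -1.5000)
-79 + (-1*(-6))*((q + 48) + 10) = -79 + (-1*(-6))*((-3/2 + 48) + 10) = -79 + 6*(93/2 + 10) = -79 + 6*(113/2) = -79 + 339 = 260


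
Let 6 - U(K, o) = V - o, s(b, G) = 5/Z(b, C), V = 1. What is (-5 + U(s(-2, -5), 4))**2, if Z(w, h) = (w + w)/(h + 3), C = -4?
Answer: 16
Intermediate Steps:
Z(w, h) = 2*w/(3 + h) (Z(w, h) = (2*w)/(3 + h) = 2*w/(3 + h))
s(b, G) = -5/(2*b) (s(b, G) = 5/((2*b/(3 - 4))) = 5/((2*b/(-1))) = 5/((2*b*(-1))) = 5/((-2*b)) = 5*(-1/(2*b)) = -5/(2*b))
U(K, o) = 5 + o (U(K, o) = 6 - (1 - o) = 6 + (-1 + o) = 5 + o)
(-5 + U(s(-2, -5), 4))**2 = (-5 + (5 + 4))**2 = (-5 + 9)**2 = 4**2 = 16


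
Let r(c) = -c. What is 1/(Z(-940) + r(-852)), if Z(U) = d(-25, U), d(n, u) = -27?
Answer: 1/825 ≈ 0.0012121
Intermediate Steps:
Z(U) = -27
1/(Z(-940) + r(-852)) = 1/(-27 - 1*(-852)) = 1/(-27 + 852) = 1/825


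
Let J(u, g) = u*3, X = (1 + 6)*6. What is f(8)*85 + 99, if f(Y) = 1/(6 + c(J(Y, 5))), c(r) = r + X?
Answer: 7213/72 ≈ 100.18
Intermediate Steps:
X = 42 (X = 7*6 = 42)
J(u, g) = 3*u
c(r) = 42 + r (c(r) = r + 42 = 42 + r)
f(Y) = 1/(48 + 3*Y) (f(Y) = 1/(6 + (42 + 3*Y)) = 1/(48 + 3*Y))
f(8)*85 + 99 = (1/(3*(16 + 8)))*85 + 99 = ((⅓)/24)*85 + 99 = ((⅓)*(1/24))*85 + 99 = (1/72)*85 + 99 = 85/72 + 99 = 7213/72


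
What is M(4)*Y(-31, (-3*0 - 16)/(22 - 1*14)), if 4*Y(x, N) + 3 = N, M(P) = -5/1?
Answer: 25/4 ≈ 6.2500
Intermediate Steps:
M(P) = -5 (M(P) = -5*1 = -5)
Y(x, N) = -¾ + N/4
M(4)*Y(-31, (-3*0 - 16)/(22 - 1*14)) = -5*(-¾ + ((-3*0 - 16)/(22 - 1*14))/4) = -5*(-¾ + ((0 - 16)/(22 - 14))/4) = -5*(-¾ + (-16/8)/4) = -5*(-¾ + (-16*⅛)/4) = -5*(-¾ + (¼)*(-2)) = -5*(-¾ - ½) = -5*(-5/4) = 25/4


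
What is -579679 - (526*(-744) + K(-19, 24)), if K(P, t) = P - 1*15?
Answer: -188301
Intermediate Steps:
K(P, t) = -15 + P (K(P, t) = P - 15 = -15 + P)
-579679 - (526*(-744) + K(-19, 24)) = -579679 - (526*(-744) + (-15 - 19)) = -579679 - (-391344 - 34) = -579679 - 1*(-391378) = -579679 + 391378 = -188301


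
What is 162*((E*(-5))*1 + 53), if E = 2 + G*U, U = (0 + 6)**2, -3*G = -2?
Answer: -12474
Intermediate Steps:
G = 2/3 (G = -1/3*(-2) = 2/3 ≈ 0.66667)
U = 36 (U = 6**2 = 36)
E = 26 (E = 2 + (2/3)*36 = 2 + 24 = 26)
162*((E*(-5))*1 + 53) = 162*((26*(-5))*1 + 53) = 162*(-130*1 + 53) = 162*(-130 + 53) = 162*(-77) = -12474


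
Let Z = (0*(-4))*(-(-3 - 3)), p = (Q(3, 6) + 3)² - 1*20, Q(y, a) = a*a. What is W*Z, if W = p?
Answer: 0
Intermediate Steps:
Q(y, a) = a²
p = 1501 (p = (6² + 3)² - 1*20 = (36 + 3)² - 20 = 39² - 20 = 1521 - 20 = 1501)
W = 1501
Z = 0 (Z = 0*(-1*(-6)) = 0*6 = 0)
W*Z = 1501*0 = 0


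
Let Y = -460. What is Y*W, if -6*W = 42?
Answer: 3220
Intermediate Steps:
W = -7 (W = -⅙*42 = -7)
Y*W = -460*(-7) = 3220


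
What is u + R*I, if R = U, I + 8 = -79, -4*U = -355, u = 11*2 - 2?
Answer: -30805/4 ≈ -7701.3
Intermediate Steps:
u = 20 (u = 22 - 2 = 20)
U = 355/4 (U = -1/4*(-355) = 355/4 ≈ 88.750)
I = -87 (I = -8 - 79 = -87)
R = 355/4 ≈ 88.750
u + R*I = 20 + (355/4)*(-87) = 20 - 30885/4 = -30805/4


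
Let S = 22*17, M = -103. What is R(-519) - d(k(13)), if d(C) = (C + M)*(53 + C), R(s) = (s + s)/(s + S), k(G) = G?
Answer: 862338/145 ≈ 5947.2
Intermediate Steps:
S = 374
R(s) = 2*s/(374 + s) (R(s) = (s + s)/(s + 374) = (2*s)/(374 + s) = 2*s/(374 + s))
d(C) = (-103 + C)*(53 + C) (d(C) = (C - 103)*(53 + C) = (-103 + C)*(53 + C))
R(-519) - d(k(13)) = 2*(-519)/(374 - 519) - (-5459 + 13² - 50*13) = 2*(-519)/(-145) - (-5459 + 169 - 650) = 2*(-519)*(-1/145) - 1*(-5940) = 1038/145 + 5940 = 862338/145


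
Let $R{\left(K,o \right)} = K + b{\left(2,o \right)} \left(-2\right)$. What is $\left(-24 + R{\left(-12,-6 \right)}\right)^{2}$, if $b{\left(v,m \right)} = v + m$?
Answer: $784$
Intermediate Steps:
$b{\left(v,m \right)} = m + v$
$R{\left(K,o \right)} = -4 + K - 2 o$ ($R{\left(K,o \right)} = K + \left(o + 2\right) \left(-2\right) = K + \left(2 + o\right) \left(-2\right) = K - \left(4 + 2 o\right) = -4 + K - 2 o$)
$\left(-24 + R{\left(-12,-6 \right)}\right)^{2} = \left(-24 - 4\right)^{2} = \left(-28\right)^{2} = 784$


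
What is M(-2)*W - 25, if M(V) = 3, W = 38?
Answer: 89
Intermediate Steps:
M(-2)*W - 25 = 3*38 - 25 = 114 - 25 = 89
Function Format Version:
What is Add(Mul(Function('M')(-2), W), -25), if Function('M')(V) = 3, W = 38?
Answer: 89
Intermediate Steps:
Add(Mul(Function('M')(-2), W), -25) = Add(Mul(3, 38), -25) = Add(114, -25) = 89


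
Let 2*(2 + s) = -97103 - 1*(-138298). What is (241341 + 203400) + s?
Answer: 930673/2 ≈ 4.6534e+5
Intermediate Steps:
s = 41191/2 (s = -2 + (-97103 - 1*(-138298))/2 = -2 + (-97103 + 138298)/2 = -2 + (½)*41195 = -2 + 41195/2 = 41191/2 ≈ 20596.)
(241341 + 203400) + s = (241341 + 203400) + 41191/2 = 444741 + 41191/2 = 930673/2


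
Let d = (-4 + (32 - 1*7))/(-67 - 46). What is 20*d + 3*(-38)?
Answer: -13302/113 ≈ -117.72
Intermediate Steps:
d = -21/113 (d = (-4 + (32 - 7))/(-113) = (-4 + 25)*(-1/113) = 21*(-1/113) = -21/113 ≈ -0.18584)
20*d + 3*(-38) = 20*(-21/113) + 3*(-38) = -420/113 - 114 = -13302/113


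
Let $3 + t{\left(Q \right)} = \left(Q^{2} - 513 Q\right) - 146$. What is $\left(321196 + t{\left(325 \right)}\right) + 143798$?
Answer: $403745$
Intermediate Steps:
$t{\left(Q \right)} = -149 + Q^{2} - 513 Q$ ($t{\left(Q \right)} = -3 - \left(146 - Q^{2} + 513 Q\right) = -149 + Q^{2} - 513 Q$)
$\left(321196 + t{\left(325 \right)}\right) + 143798 = \left(321196 - \left(166874 - 105625\right)\right) + 143798 = \left(321196 - 61249\right) + 143798 = 259947 + 143798 = 403745$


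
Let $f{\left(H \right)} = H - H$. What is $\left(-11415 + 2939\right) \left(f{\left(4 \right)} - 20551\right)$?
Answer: $174190276$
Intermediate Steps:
$f{\left(H \right)} = 0$
$\left(-11415 + 2939\right) \left(f{\left(4 \right)} - 20551\right) = \left(-11415 + 2939\right) \left(0 - 20551\right) = \left(-8476\right) \left(-20551\right) = 174190276$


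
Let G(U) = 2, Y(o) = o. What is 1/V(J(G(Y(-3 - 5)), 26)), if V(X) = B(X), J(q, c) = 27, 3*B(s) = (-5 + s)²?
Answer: 3/484 ≈ 0.0061983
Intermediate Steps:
B(s) = (-5 + s)²/3
V(X) = (-5 + X)²/3
1/V(J(G(Y(-3 - 5)), 26)) = 1/((-5 + 27)²/3) = 1/((⅓)*22²) = 1/((⅓)*484) = 1/(484/3) = 3/484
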